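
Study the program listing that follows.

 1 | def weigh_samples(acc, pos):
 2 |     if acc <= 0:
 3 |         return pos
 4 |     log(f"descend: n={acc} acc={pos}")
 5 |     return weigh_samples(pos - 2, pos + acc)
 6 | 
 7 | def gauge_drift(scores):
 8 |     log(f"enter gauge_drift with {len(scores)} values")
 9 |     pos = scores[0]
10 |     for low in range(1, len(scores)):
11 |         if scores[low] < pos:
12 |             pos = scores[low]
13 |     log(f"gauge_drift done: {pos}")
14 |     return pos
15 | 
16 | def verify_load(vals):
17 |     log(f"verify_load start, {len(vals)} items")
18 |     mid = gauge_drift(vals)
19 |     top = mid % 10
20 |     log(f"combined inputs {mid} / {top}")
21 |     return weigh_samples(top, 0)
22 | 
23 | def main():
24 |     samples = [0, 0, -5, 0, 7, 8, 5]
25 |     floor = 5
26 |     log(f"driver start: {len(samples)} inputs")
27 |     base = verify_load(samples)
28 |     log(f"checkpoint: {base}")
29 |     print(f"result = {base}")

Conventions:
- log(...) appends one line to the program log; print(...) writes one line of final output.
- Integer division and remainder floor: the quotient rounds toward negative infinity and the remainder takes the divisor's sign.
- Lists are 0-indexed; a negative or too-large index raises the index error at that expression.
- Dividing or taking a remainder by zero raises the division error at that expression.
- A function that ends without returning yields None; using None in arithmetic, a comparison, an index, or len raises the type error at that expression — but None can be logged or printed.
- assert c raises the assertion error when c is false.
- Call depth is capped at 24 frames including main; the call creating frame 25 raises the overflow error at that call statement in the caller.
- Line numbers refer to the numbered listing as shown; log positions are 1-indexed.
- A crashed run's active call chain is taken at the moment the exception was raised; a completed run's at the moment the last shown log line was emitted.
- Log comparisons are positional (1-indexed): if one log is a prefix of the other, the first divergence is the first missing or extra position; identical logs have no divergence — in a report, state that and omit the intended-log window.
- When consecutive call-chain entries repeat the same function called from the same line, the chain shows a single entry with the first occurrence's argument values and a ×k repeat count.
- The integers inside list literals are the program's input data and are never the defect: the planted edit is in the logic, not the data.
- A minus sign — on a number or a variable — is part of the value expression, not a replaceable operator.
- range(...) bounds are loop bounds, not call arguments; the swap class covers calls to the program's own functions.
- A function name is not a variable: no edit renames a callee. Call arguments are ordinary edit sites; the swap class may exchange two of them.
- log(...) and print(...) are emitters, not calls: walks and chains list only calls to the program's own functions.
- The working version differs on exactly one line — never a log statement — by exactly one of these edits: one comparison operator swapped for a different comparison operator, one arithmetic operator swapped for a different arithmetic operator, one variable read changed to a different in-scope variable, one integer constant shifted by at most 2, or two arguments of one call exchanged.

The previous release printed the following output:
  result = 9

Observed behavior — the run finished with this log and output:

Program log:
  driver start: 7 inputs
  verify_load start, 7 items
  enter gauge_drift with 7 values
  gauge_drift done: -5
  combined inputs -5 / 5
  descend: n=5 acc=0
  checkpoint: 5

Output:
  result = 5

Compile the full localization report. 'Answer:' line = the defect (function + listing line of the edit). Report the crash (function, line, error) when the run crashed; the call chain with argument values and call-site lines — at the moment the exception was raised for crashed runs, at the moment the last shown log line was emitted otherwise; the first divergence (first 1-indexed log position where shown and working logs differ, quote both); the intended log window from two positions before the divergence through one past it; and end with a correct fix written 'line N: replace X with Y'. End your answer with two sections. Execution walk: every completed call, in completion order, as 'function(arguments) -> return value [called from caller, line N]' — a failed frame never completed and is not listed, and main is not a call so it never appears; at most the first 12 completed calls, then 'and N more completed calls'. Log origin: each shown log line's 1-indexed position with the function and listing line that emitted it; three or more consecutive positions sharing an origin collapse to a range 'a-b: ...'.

Answer: the defect is in weigh_samples at line 5.
Core observation: At log position 7 the runs split — shown 'checkpoint: 5', but the working version logs 'descend: n=3 acc=5'.
Call chain: main.
First divergence: at position 7 the run shows 'checkpoint: 5' where the working version logs 'descend: n=3 acc=5'.
Intended log window:
  5: combined inputs -5 / 5
  6: descend: n=5 acc=0
  7: descend: n=3 acc=5
  8: descend: n=1 acc=8
Execution walk:
  gauge_drift([0, 0, -5, 0, 7, 8, 5]) -> -5  [called from verify_load, line 18]
  weigh_samples(-2, 5) -> 5  [called from weigh_samples, line 5]
  weigh_samples(5, 0) -> 5  [called from verify_load, line 21]
  verify_load([0, 0, -5, 0, 7, 8, 5]) -> 5  [called from main, line 27]
Log origin:
  1: from main, line 26
  2: from verify_load, line 17
  3: from gauge_drift, line 8
  4: from gauge_drift, line 13
  5: from verify_load, line 20
  6: from weigh_samples, line 4
  7: from main, line 28
A correct fix: line 5: replace `pos - 2` with `acc - 2`.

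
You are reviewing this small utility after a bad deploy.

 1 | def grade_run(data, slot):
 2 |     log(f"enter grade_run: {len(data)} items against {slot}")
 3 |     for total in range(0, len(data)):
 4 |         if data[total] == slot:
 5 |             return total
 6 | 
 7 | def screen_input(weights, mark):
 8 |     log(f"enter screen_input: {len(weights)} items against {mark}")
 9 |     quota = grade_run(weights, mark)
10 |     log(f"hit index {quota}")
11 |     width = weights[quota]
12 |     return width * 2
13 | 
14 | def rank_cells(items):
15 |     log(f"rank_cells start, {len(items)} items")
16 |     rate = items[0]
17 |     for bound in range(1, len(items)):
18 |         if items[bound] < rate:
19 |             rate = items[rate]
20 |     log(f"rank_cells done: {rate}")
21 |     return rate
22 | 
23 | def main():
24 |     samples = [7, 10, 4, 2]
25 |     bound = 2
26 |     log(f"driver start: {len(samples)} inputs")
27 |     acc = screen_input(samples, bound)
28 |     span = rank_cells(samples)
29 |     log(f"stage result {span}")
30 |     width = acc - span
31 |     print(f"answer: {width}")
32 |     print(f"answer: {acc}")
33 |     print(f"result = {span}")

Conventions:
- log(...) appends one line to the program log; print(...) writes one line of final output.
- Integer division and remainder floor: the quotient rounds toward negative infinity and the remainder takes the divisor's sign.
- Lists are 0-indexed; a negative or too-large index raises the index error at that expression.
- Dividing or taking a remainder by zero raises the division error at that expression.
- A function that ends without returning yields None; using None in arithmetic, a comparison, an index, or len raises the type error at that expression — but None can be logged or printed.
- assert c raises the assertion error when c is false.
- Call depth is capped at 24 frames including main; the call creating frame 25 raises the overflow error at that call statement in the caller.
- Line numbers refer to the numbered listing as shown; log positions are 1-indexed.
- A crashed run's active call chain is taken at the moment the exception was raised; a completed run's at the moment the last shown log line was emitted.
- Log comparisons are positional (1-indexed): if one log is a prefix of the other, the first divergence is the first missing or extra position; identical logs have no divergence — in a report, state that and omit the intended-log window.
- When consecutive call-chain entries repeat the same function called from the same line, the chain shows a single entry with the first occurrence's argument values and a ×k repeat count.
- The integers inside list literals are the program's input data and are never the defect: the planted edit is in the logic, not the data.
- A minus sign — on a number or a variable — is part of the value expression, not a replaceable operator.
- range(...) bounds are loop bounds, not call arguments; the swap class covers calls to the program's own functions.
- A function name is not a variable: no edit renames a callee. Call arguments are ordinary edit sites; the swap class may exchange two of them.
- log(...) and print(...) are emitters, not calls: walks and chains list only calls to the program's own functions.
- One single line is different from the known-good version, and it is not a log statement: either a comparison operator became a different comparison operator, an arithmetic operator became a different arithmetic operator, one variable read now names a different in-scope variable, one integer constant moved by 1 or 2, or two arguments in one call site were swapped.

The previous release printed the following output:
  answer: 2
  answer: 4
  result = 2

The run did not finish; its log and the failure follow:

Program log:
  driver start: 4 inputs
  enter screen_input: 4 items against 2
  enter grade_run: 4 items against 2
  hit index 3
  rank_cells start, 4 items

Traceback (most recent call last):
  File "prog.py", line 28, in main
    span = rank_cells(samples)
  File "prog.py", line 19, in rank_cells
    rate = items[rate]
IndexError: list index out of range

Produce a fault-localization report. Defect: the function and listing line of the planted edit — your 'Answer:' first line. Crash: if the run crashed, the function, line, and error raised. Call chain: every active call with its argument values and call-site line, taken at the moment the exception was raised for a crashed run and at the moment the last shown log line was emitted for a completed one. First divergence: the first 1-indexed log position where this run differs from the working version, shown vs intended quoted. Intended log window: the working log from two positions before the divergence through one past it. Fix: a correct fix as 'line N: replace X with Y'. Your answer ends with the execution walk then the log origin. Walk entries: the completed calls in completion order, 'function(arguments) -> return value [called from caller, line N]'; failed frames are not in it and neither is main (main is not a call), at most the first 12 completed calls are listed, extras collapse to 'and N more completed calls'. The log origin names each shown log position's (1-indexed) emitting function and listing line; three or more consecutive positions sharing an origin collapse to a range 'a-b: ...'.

Answer: the defect is in rank_cells at line 19.
Key fact: The shown log is a 5-line prefix of the intended one, whose next entry is 'rank_cells done: 2'.
Crash: rank_cells, line 19, IndexError.
Call chain: main -> rank_cells([7, 10, 4, 2]) (called at line 28).
First divergence: position 6; the shown log stops at 5 lines while the working version next logs 'rank_cells done: 2'.
Intended log window:
  4: hit index 3
  5: rank_cells start, 4 items
  6: rank_cells done: 2
  7: stage result 2
Execution walk:
  grade_run([7, 10, 4, 2], 2) -> 3  [called from screen_input, line 9]
  screen_input([7, 10, 4, 2], 2) -> 4  [called from main, line 27]
Log origins:
  1: emitted by main (line 26)
  2: emitted by screen_input (line 8)
  3: emitted by grade_run (line 2)
  4: emitted by screen_input (line 10)
  5: emitted by rank_cells (line 15)
A correct fix: line 19: replace `items[rate]` with `items[bound]`.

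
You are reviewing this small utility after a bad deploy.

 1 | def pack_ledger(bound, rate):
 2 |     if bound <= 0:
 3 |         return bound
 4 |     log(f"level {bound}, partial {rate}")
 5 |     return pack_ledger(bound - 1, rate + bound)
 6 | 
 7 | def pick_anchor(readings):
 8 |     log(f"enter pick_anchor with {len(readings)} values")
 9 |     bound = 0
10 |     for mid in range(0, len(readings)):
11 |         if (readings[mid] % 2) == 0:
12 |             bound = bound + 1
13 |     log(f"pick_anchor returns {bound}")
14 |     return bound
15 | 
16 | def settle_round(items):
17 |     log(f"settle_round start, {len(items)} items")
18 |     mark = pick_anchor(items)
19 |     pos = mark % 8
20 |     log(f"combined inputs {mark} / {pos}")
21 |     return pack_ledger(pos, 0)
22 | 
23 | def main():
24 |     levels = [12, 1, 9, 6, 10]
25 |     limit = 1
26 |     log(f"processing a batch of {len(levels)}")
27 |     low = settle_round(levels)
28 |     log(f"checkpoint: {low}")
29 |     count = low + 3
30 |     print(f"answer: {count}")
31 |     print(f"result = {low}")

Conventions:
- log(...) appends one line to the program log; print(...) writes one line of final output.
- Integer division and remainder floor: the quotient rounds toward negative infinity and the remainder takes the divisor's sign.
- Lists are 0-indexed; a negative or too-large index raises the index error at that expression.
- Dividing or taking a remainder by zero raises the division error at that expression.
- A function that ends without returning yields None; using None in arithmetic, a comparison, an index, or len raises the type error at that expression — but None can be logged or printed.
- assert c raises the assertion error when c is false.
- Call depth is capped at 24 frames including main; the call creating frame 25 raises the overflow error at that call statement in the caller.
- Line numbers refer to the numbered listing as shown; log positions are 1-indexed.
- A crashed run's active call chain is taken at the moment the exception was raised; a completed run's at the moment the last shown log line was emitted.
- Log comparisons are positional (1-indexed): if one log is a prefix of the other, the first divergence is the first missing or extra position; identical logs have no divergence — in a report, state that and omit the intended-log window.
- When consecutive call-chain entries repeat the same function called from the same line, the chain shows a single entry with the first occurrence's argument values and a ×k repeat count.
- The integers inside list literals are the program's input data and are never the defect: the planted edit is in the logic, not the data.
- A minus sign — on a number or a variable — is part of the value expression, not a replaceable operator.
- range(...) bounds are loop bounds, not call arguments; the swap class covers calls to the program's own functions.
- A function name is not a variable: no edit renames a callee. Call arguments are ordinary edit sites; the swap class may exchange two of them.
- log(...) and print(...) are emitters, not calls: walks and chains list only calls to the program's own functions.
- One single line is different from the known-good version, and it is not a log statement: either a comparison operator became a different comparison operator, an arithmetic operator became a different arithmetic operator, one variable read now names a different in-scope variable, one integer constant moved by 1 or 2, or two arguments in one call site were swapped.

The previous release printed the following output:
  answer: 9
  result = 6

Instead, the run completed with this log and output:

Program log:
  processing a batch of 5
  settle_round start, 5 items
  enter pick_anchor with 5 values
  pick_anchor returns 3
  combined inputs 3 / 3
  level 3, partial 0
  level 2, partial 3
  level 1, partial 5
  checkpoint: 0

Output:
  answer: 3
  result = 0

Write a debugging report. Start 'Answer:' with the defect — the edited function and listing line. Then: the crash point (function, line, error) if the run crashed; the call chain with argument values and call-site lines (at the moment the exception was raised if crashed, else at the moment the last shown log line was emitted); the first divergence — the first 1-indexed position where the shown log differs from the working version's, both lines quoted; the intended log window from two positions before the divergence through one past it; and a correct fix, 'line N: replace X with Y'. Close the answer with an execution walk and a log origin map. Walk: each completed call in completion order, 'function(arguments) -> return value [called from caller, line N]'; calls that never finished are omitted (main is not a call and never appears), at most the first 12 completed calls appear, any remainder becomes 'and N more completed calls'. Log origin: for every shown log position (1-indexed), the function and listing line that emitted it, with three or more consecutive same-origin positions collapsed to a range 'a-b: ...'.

Answer: the defect is in pack_ledger at line 3.
Core observation: The earliest visible damage is log position 9 — 'checkpoint: 0' rather than the intended 'checkpoint: 6'.
Call chain: main.
First divergence: position 9 — the shown line 'checkpoint: 0' should read 'checkpoint: 6'.
Intended log window:
  7: level 2, partial 3
  8: level 1, partial 5
  9: checkpoint: 6
Execution walk:
  pick_anchor([12, 1, 9, 6, 10]) -> 3  [called from settle_round, line 18]
  pack_ledger(0, 6) -> 0  [called from pack_ledger, line 5]
  pack_ledger(1, 5) -> 0  [called from pack_ledger, line 5]
  pack_ledger(2, 3) -> 0  [called from pack_ledger, line 5]
  pack_ledger(3, 0) -> 0  [called from settle_round, line 21]
  settle_round([12, 1, 9, 6, 10]) -> 0  [called from main, line 27]
Origin of each log line:
  1: logged in main at line 26
  2: logged in settle_round at line 17
  3: logged in pick_anchor at line 8
  4: logged in pick_anchor at line 13
  5: logged in settle_round at line 20
  6-8: logged in pack_ledger at line 4
  9: logged in main at line 28
A correct fix: line 3: replace `bound` with `rate`.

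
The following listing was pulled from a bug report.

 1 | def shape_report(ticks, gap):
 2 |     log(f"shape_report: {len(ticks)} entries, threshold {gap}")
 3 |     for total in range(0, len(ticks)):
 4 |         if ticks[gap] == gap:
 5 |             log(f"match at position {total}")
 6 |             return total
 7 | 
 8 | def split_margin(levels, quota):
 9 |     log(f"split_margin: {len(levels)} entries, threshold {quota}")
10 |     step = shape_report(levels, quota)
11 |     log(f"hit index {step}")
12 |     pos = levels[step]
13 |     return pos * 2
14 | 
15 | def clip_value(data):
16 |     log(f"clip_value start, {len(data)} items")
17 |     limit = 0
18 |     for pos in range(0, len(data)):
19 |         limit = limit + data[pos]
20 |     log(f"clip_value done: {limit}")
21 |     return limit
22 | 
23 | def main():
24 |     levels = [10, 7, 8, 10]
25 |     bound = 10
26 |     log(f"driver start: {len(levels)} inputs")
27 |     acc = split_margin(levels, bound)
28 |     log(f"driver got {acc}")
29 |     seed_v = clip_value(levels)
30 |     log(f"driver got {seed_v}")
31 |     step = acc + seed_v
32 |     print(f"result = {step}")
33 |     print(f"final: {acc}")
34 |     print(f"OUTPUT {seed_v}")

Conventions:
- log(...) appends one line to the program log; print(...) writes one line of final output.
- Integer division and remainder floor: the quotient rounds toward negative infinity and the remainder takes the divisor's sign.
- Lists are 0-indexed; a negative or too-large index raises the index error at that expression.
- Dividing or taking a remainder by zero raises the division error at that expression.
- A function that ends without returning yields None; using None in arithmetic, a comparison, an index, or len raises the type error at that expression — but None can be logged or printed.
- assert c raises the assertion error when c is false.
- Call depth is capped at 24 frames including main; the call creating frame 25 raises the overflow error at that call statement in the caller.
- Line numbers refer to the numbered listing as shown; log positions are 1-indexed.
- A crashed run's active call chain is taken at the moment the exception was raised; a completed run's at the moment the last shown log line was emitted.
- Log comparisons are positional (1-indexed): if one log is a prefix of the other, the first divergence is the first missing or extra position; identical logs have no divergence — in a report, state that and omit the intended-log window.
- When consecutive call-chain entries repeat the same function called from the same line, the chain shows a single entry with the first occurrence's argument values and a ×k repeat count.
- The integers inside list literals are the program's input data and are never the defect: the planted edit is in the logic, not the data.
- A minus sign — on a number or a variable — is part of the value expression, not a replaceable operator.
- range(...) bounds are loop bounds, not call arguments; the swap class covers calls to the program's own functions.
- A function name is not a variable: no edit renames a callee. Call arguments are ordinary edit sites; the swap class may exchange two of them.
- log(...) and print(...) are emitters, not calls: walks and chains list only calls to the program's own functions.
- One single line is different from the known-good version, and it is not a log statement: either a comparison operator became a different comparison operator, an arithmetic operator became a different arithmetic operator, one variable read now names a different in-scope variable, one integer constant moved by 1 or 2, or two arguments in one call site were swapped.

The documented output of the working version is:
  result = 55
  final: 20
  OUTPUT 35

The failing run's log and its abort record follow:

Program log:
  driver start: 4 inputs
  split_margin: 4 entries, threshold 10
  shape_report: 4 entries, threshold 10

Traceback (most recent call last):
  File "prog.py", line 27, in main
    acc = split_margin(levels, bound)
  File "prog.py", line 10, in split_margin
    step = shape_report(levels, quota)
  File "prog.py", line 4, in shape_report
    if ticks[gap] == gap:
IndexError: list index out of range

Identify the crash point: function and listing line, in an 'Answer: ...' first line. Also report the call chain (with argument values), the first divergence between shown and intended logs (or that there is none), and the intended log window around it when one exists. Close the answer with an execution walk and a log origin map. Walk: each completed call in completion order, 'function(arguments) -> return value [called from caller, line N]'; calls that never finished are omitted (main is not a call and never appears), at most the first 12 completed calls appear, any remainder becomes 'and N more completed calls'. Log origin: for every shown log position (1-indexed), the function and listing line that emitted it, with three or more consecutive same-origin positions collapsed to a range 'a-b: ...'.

Answer: the error was raised in shape_report, line 4.
Key fact: The log ends early — 3 lines, where the working version next logs 'match at position 0'.
Call chain: main -> split_margin([10, 7, 8, 10], 10) (called at line 27) -> shape_report([10, 7, 8, 10], 10) (called at line 10).
First divergence: position 4 (shown log ended at 3 lines; the working version continues: 'match at position 0').
Intended log window:
  2: split_margin: 4 entries, threshold 10
  3: shape_report: 4 entries, threshold 10
  4: match at position 0
  5: hit index 0
Execution walk:
  (no call completed)
Log line origins:
  1 — main, line 26
  2 — split_margin, line 9
  3 — shape_report, line 2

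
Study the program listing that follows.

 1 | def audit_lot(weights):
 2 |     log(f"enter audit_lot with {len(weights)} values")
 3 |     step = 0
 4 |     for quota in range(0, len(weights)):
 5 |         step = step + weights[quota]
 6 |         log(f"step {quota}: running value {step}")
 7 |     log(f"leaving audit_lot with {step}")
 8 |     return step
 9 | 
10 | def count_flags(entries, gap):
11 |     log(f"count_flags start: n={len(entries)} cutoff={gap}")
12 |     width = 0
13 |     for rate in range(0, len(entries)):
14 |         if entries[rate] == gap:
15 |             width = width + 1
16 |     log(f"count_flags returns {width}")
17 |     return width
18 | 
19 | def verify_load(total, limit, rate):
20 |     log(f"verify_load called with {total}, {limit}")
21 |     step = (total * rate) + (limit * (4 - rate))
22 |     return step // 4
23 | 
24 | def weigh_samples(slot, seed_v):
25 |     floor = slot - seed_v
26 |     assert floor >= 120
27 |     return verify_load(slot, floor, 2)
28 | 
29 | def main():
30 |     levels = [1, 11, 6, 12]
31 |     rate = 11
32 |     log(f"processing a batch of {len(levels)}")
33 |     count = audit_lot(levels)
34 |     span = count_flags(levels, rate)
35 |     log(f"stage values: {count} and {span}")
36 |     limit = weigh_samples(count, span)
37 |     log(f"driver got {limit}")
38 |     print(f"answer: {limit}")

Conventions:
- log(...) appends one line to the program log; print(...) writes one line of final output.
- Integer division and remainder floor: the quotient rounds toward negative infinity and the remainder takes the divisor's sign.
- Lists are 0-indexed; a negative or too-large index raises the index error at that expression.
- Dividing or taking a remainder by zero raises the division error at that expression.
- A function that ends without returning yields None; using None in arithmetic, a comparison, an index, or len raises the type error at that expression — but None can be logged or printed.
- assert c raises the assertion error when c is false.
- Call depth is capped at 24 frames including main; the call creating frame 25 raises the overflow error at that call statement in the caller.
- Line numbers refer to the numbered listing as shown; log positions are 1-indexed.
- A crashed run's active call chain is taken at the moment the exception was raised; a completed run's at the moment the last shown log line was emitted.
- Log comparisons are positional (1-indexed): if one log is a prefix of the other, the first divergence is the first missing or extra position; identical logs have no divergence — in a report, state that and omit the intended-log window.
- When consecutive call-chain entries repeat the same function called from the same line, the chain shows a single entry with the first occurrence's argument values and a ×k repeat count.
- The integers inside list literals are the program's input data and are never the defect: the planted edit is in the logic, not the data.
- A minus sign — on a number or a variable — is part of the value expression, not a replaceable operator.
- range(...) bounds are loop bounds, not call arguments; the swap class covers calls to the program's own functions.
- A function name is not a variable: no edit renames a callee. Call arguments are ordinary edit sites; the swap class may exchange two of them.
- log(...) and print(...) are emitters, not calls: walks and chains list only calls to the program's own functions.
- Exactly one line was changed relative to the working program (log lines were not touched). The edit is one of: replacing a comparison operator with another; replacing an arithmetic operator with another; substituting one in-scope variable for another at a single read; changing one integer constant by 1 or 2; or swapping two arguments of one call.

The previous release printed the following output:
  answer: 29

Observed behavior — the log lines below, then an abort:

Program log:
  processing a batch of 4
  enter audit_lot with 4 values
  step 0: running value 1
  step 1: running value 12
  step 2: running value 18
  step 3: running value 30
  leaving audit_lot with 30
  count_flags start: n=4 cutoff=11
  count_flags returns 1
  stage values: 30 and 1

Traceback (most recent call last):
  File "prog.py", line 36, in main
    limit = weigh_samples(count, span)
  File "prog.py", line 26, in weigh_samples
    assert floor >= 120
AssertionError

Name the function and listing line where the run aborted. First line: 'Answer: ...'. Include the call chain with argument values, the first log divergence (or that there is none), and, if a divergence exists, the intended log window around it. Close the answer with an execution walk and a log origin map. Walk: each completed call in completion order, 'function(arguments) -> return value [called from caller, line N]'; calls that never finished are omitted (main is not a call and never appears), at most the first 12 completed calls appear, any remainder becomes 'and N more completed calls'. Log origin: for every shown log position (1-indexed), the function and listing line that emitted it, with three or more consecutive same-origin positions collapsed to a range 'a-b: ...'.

Answer: the error was raised in weigh_samples, line 26.
Key observation: After 10 matching log lines the faulty run goes silent, while the working version continues with 'verify_load called with 30, 29'.
Call chain: main -> weigh_samples(30, 1) (called at line 36).
First divergence: position 11; the shown log stops at 10 lines while the working version next logs 'verify_load called with 30, 29'.
Intended log window:
  9: count_flags returns 1
  10: stage values: 30 and 1
  11: verify_load called with 30, 29
  12: driver got 29
Execution walk:
  audit_lot([1, 11, 6, 12]) -> 30  [called from main, line 33]
  count_flags([1, 11, 6, 12], 11) -> 1  [called from main, line 34]
Log origins:
  1: emitted by main (line 32)
  2: emitted by audit_lot (line 2)
  3-6: emitted by audit_lot (line 6)
  7: emitted by audit_lot (line 7)
  8: emitted by count_flags (line 11)
  9: emitted by count_flags (line 16)
  10: emitted by main (line 35)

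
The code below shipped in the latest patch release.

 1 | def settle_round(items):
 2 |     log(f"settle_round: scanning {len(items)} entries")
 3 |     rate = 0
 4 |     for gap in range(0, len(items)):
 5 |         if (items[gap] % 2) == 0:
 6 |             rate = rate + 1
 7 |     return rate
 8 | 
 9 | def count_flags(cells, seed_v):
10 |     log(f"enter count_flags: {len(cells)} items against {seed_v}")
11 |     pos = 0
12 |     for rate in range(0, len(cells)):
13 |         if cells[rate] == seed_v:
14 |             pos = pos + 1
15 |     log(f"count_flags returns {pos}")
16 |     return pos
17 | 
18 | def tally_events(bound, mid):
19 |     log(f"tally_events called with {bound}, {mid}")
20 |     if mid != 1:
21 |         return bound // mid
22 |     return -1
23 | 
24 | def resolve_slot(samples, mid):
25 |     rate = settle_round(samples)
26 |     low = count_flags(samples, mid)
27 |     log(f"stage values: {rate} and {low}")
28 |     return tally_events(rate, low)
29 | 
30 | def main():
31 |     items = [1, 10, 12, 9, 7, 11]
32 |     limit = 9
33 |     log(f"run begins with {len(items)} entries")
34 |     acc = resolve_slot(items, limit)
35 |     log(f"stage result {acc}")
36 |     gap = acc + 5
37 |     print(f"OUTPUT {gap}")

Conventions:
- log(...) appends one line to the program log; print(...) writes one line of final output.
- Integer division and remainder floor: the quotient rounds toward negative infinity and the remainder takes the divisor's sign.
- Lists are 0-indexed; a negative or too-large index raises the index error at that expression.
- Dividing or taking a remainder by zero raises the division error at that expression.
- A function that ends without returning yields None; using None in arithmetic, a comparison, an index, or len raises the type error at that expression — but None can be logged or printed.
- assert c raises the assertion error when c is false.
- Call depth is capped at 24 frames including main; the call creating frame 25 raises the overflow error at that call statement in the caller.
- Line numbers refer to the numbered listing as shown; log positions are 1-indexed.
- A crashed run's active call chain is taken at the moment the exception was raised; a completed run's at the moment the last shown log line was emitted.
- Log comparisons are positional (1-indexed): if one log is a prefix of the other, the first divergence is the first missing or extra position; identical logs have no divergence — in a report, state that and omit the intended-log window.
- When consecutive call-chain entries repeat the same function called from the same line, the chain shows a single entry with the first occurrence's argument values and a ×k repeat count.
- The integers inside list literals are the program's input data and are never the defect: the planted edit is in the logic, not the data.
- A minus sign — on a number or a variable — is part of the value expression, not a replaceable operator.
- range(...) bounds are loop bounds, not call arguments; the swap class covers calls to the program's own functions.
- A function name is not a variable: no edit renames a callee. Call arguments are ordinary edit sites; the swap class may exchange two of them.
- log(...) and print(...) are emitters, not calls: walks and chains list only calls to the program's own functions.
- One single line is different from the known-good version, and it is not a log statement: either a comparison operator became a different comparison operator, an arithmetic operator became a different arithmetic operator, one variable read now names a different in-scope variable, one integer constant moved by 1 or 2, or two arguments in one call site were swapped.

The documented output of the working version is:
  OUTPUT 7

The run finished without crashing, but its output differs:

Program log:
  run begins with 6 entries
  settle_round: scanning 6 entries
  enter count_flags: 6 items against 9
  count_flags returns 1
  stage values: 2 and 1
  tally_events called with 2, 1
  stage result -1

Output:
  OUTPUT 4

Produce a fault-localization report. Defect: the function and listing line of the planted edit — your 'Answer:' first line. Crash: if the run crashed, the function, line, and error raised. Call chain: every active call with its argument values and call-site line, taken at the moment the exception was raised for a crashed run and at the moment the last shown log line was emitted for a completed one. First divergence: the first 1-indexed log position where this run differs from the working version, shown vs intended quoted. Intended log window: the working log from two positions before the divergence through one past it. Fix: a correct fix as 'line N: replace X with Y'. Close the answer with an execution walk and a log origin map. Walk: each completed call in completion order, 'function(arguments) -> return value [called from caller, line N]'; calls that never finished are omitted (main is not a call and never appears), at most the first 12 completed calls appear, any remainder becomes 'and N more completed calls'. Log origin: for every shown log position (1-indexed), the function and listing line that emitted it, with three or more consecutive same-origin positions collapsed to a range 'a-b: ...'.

Answer: the defect is in tally_events at line 20.
Core observation: Everything matches until log position 7, which reads 'stage result -1' in place of 'stage result 2'.
Call chain: main.
First divergence: at position 7 the run shows 'stage result -1' where the working version logs 'stage result 2'.
Intended log window:
  5: stage values: 2 and 1
  6: tally_events called with 2, 1
  7: stage result 2
Execution walk:
  settle_round([1, 10, 12, 9, 7, 11]) -> 2  [called from resolve_slot, line 25]
  count_flags([1, 10, 12, 9, 7, 11], 9) -> 1  [called from resolve_slot, line 26]
  tally_events(2, 1) -> -1  [called from resolve_slot, line 28]
  resolve_slot([1, 10, 12, 9, 7, 11], 9) -> -1  [called from main, line 34]
Log line origins:
  1: from main, line 33
  2: from settle_round, line 2
  3: from count_flags, line 10
  4: from count_flags, line 15
  5: from resolve_slot, line 27
  6: from tally_events, line 19
  7: from main, line 35
A correct fix: line 20: replace `1` with `0`.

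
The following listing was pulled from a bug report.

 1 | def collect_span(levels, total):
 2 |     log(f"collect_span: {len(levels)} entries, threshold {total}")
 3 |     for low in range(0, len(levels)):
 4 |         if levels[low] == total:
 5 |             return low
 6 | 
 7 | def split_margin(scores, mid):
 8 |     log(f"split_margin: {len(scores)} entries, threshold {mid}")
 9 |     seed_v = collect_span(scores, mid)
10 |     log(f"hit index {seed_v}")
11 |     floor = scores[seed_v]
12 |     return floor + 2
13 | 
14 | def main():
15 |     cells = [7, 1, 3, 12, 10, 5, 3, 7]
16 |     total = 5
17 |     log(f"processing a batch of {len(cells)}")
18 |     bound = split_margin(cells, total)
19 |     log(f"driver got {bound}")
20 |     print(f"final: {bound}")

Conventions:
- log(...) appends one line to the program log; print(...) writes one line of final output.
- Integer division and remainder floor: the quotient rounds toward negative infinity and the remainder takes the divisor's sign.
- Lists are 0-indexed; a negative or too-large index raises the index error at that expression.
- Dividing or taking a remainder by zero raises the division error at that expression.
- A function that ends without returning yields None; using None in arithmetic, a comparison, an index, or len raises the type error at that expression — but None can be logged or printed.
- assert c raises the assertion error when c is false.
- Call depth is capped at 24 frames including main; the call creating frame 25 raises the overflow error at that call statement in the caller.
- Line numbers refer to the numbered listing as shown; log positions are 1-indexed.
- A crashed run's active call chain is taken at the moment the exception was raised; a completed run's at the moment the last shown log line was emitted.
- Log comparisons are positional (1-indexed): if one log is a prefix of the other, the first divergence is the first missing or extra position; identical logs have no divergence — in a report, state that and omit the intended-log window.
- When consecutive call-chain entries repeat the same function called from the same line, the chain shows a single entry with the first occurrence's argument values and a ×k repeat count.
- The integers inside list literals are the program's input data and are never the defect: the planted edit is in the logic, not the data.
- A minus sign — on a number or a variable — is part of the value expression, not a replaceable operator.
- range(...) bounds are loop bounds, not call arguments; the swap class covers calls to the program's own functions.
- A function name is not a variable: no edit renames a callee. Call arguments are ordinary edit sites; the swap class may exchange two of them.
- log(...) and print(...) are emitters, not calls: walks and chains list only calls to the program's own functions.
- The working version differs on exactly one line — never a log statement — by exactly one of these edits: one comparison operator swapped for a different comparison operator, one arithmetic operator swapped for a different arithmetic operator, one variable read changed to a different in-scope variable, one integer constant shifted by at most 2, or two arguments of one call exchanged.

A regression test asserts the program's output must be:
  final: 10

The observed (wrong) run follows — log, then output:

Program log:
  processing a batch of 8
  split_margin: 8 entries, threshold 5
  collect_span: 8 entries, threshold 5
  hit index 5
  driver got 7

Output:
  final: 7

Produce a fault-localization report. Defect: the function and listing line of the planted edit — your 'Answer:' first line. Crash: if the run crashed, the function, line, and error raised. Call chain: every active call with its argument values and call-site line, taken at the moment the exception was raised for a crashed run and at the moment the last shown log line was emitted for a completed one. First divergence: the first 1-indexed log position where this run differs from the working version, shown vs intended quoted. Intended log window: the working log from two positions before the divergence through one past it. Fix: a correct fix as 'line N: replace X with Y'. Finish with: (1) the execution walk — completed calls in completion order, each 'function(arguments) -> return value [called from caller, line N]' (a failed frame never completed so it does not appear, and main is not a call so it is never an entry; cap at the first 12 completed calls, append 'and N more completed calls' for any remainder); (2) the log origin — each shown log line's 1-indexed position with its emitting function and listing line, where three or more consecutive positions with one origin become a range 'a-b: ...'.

Answer: the defect is in split_margin at line 12.
The tell: The log first diverges at position 5: the faulty run prints 'driver got 7' where the working version prints 'driver got 10'.
Call chain: main.
First divergence: at position 5 the run shows 'driver got 7' where the working version logs 'driver got 10'.
Intended log window:
  3: collect_span: 8 entries, threshold 5
  4: hit index 5
  5: driver got 10
Execution walk:
  collect_span([7, 1, 3, 12, 10, 5, 3, 7], 5) -> 5  [called from split_margin, line 9]
  split_margin([7, 1, 3, 12, 10, 5, 3, 7], 5) -> 7  [called from main, line 18]
Log line origins:
  1: from main, line 17
  2: from split_margin, line 8
  3: from collect_span, line 2
  4: from split_margin, line 10
  5: from main, line 19
A correct fix: line 12: replace `+` with `*`.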